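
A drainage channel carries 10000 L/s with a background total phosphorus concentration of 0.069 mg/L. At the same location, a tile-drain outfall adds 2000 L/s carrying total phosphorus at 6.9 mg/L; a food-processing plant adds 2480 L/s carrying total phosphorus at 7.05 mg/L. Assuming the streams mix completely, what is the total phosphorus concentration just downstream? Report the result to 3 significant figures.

Flow-weighted average: C = (10000·0.06900 + 2000·6.900 + 2480·7.050) / 14480 = 31970/14480 = 2.208 mg/L.

2.21 mg/L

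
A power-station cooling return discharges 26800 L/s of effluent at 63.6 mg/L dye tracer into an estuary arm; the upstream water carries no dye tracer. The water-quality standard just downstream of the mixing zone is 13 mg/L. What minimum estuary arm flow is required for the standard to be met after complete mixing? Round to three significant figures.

Set C_mix = 13: (Q·0 + 26800·63.60) / (Q + 26800) = 13
→ Q = 26800·(63.60 − 13)/(13 − 0) = 104300 L/s.

104000 L/s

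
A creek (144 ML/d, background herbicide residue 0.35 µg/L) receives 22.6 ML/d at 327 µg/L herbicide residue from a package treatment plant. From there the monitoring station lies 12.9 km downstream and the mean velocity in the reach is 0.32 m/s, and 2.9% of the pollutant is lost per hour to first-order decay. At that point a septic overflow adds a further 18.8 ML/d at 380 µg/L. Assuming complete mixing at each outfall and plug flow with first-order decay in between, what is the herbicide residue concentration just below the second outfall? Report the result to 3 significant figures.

67.4 µg/L

After mixing, C = (144.0·0.3500 + 22.60·327.0) / 166.6 = 7441/166.6 = 44.66 µg/L; combined flow 166.6 ML/d.
Travel time t = 12.9·1000 / 0.32 = 40310 s = 11.20 h.
2.9%/h lost → k = −ln(1 − 0.029) = 0.02943 h⁻¹.
After decay, C = 44.66 × e^(−kt) = 44.66 × 0.7193 = 32.12 µg/L.
Second outfall: C = (166.6·32.12 + 18.80·380.0)/185.4 = 67.40 µg/L.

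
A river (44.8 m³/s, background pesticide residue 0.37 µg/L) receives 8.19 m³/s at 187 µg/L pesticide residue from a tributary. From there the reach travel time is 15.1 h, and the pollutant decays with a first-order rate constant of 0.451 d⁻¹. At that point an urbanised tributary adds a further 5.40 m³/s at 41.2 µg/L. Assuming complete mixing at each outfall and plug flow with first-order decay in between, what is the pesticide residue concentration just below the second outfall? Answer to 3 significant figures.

After mixing, C = (44.80·0.3700 + 8.190·187.0) / 52.99 = 1548/52.99 = 29.22 µg/L; combined flow 52.99 m³/s.
First-order decay: C = 29.22·exp(−k·t) = 29.22·0.7530 = 22.00 µg/L.
Second outfall: C = (52.99·22.00 + 5.400·41.20)/58.39 = 23.77 µg/L.

23.8 µg/L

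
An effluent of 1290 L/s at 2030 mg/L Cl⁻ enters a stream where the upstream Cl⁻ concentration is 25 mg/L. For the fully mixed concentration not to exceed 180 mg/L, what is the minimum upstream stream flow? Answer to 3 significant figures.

Set C_mix = 180: (Q·25.00 + 1290·2030) / (Q + 1290) = 180
→ Q = 1290·(2030 − 180)/(180 − 25.00) = 15400 L/s.

15400 L/s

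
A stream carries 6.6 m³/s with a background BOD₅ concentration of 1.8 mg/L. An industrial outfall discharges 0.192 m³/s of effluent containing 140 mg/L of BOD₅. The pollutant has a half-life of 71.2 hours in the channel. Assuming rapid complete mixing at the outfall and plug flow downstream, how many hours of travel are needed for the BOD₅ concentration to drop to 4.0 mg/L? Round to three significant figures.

Conservation of mass: C = (6.600·1.800 + 0.1920·140.0) / 6.792 = 38.76/6.792 = 5.707 mg/L.
Half-life 71.2 h → k = ln 2 / 71.2 = 0.009735 h⁻¹ = 0.2336 d⁻¹.
5.707·exp(−k·t) = 4.0 → t = ln(5.707/4.0)/k = 131400 s = 36.50 h.

36.5 h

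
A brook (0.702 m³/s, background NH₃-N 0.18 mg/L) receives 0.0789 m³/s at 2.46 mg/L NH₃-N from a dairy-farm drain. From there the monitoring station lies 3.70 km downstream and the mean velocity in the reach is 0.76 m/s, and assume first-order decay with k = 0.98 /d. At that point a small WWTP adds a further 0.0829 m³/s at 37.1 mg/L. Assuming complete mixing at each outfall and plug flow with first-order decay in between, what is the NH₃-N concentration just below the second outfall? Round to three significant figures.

3.91 mg/L

Flow-weighted average: C = (0.7020·0.1800 + 0.07890·2.460) / 0.7809 = 0.3205/0.7809 = 0.4104 mg/L; combined flow 0.7809 m³/s.
Travel time t = 3.70·1000 / 0.76 = 4868 s = 1.352 h.
First-order decay: C = 0.4104·exp(−k·t) = 0.4104·0.9463 = 0.3883 mg/L.
At the second outfall, C = (0.7809·0.3883 + 0.08290·37.10) / (0.7809 + 0.08290) = 3.912 mg/L.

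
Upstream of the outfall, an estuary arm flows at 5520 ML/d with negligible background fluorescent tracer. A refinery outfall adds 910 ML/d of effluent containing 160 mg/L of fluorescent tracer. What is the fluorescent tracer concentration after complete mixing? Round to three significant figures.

Conservation of mass: C = (5520·0 + 910.0·160.0) / 6430 = 145600/6430 = 22.64 mg/L.

22.6 mg/L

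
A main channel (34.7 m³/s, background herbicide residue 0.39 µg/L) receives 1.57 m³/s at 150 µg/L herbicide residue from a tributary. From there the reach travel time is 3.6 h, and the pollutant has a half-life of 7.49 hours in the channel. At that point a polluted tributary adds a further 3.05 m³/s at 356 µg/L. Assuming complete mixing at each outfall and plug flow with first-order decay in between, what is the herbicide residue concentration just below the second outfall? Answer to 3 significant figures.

32.2 µg/L

After mixing, C = (34.70·0.3900 + 1.570·150.0) / 36.27 = 249.0/36.27 = 6.866 µg/L; combined flow 36.27 m³/s.
Half-life 7.49 h → k = ln 2 / 7.49 = 0.09254 h⁻¹ = 2.221 d⁻¹.
First-order decay: C = 6.866·exp(−k·t) = 6.866·0.7167 = 4.921 µg/L.
Second outfall: C = (36.27·4.921 + 3.050·356.0)/39.32 = 32.15 µg/L.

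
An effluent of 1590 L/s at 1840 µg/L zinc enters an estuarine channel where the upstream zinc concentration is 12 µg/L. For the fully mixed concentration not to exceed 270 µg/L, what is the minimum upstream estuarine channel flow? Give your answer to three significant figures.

9680 L/s

Set C_mix = 270: (Q·12.00 + 1590·1840) / (Q + 1590) = 270
→ Q = 1590·(1840 − 270)/(270 − 12.00) = 9676 L/s.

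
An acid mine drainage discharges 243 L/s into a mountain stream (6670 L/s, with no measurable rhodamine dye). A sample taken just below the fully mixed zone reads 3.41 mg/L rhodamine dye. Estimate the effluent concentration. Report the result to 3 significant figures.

97.0 mg/L

Mass balance: 6670·0 + 243.0·Cₑ = 6913·3.410
→ Cₑ = (6913·3.410 − 6670·0) / 243.0 = 97.01 mg/L.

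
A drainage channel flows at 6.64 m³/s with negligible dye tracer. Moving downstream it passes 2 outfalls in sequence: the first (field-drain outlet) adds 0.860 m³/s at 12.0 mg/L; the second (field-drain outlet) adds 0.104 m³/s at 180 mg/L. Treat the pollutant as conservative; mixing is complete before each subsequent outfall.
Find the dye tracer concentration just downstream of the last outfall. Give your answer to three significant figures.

After outfall 1: Q = 6.640 + 0.8600 = 7.500 m³/s; C = (6.640·0 + 0.8600·12.00)/7.500 = 1.376 mg/L.
After outfall 2: Q = 7.500 + 0.1040 = 7.604 m³/s; C = (7.500·1.376 + 0.1040·180.0)/7.604 = 3.819 mg/L.

3.82 mg/L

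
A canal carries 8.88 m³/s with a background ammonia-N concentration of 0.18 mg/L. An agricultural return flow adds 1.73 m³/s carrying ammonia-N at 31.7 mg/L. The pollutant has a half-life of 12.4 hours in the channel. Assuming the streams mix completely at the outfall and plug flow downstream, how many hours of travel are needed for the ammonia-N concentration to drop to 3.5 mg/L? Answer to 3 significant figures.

7.49 h

Mass balance: C = (8.880·0.1800 + 1.730·31.70) / 10.61 = 56.44/10.61 = 5.319 mg/L.
Half-life 12.4 h → k = ln 2 / 12.4 = 0.05590 h⁻¹ = 1.342 d⁻¹.
5.319·exp(−k·t) = 3.5 → t = ln(5.319/3.5)/k = 26960 s = 7.489 h.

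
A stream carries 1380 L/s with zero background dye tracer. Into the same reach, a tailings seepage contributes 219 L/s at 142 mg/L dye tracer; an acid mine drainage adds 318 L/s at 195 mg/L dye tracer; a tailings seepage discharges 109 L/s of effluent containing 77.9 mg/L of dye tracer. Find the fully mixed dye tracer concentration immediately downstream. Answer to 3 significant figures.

50.1 mg/L

After mixing, C = (1380·0 + 219.0·142.0 + 318.0·195.0 + 109.0·77.90) / 2026 = 101600/2026 = 50.15 mg/L.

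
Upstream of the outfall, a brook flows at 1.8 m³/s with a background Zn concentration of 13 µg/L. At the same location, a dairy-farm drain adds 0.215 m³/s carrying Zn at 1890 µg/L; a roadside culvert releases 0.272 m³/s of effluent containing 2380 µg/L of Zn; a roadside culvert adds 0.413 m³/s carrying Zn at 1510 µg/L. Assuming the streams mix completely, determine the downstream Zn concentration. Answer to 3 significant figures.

630 µg/L

Conservation of mass: C = (1.800·13.00 + 0.2150·1890 + 0.2720·2380 + 0.4130·1510) / 2.700 = 1701/2.700 = 629.9 µg/L.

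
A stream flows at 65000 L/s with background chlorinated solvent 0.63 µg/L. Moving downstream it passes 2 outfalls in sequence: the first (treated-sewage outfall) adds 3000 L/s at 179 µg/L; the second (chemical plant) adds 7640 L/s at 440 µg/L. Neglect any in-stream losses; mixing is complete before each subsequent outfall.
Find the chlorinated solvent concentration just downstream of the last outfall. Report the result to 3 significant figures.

52.1 µg/L

After outfall 1: Q = 65000 + 3000 = 68000 L/s; C = (65000·0.6300 + 3000·179.0)/68000 = 8.499 µg/L.
After outfall 2: Q = 68000 + 7640 = 75640 L/s; C = (68000·8.499 + 7640·440.0)/75640 = 52.08 µg/L.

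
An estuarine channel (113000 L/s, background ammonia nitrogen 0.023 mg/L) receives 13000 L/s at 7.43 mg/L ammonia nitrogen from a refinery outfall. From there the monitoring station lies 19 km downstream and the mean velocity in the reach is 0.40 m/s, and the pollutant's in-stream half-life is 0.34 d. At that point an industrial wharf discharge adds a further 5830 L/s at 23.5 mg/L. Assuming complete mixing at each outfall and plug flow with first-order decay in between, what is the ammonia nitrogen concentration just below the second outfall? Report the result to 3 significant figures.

1.28 mg/L

After mixing, C = (113000·0.02300 + 13000·7.430) / 126000 = 99190/126000 = 0.7872 mg/L; combined flow 126000 L/s.
Travel time t = 19·1000 / 0.40 = 47500 s = 13.19 h.
Half-life 0.34 d → k = ln 2 / 0.34 = 2.039 d⁻¹.
Applying C = C₀e^(−kt): 0.7872 × 0.3260 = 0.2566 mg/L.
Second outfall: C = (126000·0.2566 + 5830·23.50)/131800 = 1.285 mg/L.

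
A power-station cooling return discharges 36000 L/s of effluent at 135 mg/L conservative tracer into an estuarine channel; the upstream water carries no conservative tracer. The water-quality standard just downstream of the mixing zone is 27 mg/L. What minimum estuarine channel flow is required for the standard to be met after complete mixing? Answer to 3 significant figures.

Set C_mix = 27: (Q·0 + 36000·135.0) / (Q + 36000) = 27
→ Q = 36000·(135.0 − 27)/(27 − 0) = 144000 L/s.

144000 L/s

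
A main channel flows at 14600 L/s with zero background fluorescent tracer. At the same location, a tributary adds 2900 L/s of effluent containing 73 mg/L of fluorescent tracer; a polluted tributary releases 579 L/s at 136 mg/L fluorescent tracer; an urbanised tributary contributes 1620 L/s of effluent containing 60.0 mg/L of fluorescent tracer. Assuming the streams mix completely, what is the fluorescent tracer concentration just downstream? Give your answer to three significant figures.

Mass balance: C = (14600·0 + 2900·73.00 + 579.0·136.0 + 1620·60.00) / 19700 = 387600/19700 = 19.68 mg/L.

19.7 mg/L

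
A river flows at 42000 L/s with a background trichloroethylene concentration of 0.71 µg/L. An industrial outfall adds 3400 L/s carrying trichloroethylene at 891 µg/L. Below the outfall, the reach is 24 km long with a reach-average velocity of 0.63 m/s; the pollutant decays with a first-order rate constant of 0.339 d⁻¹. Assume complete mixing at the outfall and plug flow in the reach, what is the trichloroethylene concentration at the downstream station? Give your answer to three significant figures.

Mass balance: C = (42000·0.7100 + 3400·891.0) / 45400 = 3059000/45400 = 67.38 µg/L.
Travel time t = 24·1000 / 0.63 = 38100 s = 10.58 h.
Applying C = C₀e^(−kt): 67.38 × 0.8612 = 58.03 µg/L.

58.0 µg/L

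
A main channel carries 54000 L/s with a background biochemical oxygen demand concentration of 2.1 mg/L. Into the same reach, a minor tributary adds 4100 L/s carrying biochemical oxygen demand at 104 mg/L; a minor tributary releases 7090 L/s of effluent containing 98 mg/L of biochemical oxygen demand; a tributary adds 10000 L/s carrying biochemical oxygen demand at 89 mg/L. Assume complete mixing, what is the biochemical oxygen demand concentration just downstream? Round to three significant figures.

Mass balance: C = (54000·2.100 + 4100·104.0 + 7090·98.00 + 10000·89.00) / 75190 = 2125000/75190 = 28.26 mg/L.

28.3 mg/L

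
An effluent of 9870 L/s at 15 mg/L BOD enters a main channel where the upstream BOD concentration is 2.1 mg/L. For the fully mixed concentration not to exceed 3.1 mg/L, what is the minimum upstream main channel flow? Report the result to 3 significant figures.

Set C_mix = 3.1: (Q·2.100 + 9870·15.00) / (Q + 9870) = 3.1
→ Q = 9870·(15.00 − 3.1)/(3.1 − 2.100) = 117500 L/s.

117000 L/s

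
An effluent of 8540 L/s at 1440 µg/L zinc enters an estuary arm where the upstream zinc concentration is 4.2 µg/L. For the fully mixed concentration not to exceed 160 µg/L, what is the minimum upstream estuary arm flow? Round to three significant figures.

70200 L/s

Set C_mix = 160: (Q·4.200 + 8540·1440) / (Q + 8540) = 160
→ Q = 8540·(1440 − 160)/(160 − 4.200) = 70160 L/s.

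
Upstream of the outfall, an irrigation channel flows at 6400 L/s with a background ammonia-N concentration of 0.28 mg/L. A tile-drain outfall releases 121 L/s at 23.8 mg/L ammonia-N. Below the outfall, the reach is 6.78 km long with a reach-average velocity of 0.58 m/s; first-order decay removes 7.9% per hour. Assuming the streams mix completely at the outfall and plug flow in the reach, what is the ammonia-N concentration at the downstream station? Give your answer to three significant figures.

0.548 mg/L

Mass balance: C = (6400·0.2800 + 121.0·23.80) / 6521 = 4672/6521 = 0.7164 mg/L.
Travel time t = 6.78·1000 / 0.58 = 11690 s = 3.247 h.
7.9%/h lost → k = −ln(1 − 0.079) = 0.08230 h⁻¹.
First-order decay: C = 0.7164·exp(−k·t) = 0.7164·0.7655 = 0.5484 mg/L.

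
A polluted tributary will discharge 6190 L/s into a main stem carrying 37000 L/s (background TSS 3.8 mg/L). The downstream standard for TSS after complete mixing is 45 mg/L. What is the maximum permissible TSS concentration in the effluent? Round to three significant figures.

291 mg/L

At the limit, (Qr·Cr + Qe·Cₑ)/(Qr + Qe) = 45:
Cₑ = (43190·45 − 37000·3.800) / 6190 = 291.3 mg/L.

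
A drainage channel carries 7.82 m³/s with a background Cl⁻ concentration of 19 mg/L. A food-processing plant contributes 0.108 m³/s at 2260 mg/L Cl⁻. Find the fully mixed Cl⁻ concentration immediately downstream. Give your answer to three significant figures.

Mass balance: C = (7.820·19.00 + 0.1080·2260) / 7.928 = 392.7/7.928 = 49.53 mg/L.

49.5 mg/L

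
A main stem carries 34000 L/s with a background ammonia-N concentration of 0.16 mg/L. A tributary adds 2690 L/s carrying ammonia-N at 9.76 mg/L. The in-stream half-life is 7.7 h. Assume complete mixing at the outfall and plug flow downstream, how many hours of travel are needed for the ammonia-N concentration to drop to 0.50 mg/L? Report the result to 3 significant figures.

Mixed concentration C = ΣQC/ΣQ = (34000·0.1600 + 2690·9.760) / 36690 = 31690/36690 = 0.8638 mg/L.
Half-life 7.7 h → k = ln 2 / 7.7 = 0.09002 h⁻¹ = 2.160 d⁻¹.
0.8638·exp(−k·t) = 0.50 → t = ln(0.8638/0.50)/k = 21870 s = 6.074 h.

6.07 h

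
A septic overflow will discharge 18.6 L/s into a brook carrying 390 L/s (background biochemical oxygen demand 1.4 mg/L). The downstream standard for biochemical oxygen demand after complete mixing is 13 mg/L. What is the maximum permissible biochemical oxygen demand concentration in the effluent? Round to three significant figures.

At the limit, (Qr·Cr + Qe·Cₑ)/(Qr + Qe) = 13:
Cₑ = (408.6·13 − 390.0·1.400) / 18.60 = 256.2 mg/L.

256 mg/L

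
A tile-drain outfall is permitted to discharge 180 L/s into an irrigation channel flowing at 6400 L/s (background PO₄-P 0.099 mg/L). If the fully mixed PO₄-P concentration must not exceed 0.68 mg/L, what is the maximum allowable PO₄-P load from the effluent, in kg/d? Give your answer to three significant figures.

Mass balance at the limit: 6400·0.09900 + 180.0·Cₑ = 6580·0.68 → Cₑ = 21.34 mg/L.
180.0 L/s = 0.1800 m³/s. Load = 0.1800 m³/s × 21.34 g/m³ × 86 400 s/d = 331.8 kg/d.

332 kg/d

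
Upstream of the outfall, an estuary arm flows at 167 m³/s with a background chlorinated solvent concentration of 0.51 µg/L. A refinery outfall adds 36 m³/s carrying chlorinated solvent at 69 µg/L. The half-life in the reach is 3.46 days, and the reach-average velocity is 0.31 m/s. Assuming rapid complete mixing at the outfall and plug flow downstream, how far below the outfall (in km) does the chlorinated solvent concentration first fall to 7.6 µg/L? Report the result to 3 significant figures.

Conservation of mass: C = (167.0·0.5100 + 36.00·69.00) / 203.0 = 2569/203.0 = 12.66 µg/L.
Half-life 3.46 d → k = ln 2 / 3.46 = 0.2003 d⁻¹.
Set 12.66·exp(−k·t) = 7.6 → t = ln(12.66/7.6)/k = 219900 s = 61.10 h.
Distance = v·t = 0.31·219900 = 68180 m = 68.18 km.

68.2 km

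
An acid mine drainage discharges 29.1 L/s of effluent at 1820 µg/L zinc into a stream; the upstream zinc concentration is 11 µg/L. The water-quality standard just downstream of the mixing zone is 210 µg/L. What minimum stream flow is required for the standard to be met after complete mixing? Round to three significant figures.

Set C_mix = 210: (Q·11.00 + 29.10·1820) / (Q + 29.10) = 210
→ Q = 29.10·(1820 − 210)/(210 − 11.00) = 235.4 L/s.

235 L/s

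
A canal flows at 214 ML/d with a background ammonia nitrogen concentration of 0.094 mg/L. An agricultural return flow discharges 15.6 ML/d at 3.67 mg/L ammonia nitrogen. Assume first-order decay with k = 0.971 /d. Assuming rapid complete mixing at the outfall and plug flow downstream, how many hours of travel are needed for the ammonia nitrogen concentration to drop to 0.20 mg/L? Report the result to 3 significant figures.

12.9 h

Flow-weighted average: C = (214.0·0.09400 + 15.60·3.670) / 229.6 = 77.37/229.6 = 0.3370 mg/L.
0.3370·exp(−k·t) = 0.20 → t = ln(0.3370/0.20)/k = 46420 s = 12.89 h.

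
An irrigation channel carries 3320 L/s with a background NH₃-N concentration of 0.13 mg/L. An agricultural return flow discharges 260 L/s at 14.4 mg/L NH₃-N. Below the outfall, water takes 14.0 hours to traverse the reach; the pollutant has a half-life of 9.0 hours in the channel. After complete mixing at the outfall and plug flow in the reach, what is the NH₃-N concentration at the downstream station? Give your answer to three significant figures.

After mixing, C = (3320·0.1300 + 260.0·14.40) / 3580 = 4176/3580 = 1.166 mg/L.
Half-life 9.0 h → k = ln 2 / 9.0 = 0.07702 h⁻¹ = 1.848 d⁻¹.
Applying C = C₀e^(−kt): 1.166 × 0.3402 = 0.3968 mg/L.

0.397 mg/L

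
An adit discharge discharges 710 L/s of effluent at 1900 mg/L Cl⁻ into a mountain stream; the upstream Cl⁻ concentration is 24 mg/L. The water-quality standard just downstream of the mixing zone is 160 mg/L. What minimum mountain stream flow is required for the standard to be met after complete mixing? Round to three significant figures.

9080 L/s

Set C_mix = 160: (Q·24.00 + 710.0·1900) / (Q + 710.0) = 160
→ Q = 710.0·(1900 − 160)/(160 − 24.00) = 9084 L/s.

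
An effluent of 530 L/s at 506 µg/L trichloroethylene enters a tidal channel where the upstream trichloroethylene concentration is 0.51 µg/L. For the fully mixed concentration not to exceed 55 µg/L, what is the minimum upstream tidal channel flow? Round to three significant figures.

4390 L/s

Set C_mix = 55: (Q·0.5100 + 530.0·506.0) / (Q + 530.0) = 55
→ Q = 530.0·(506.0 − 55)/(55 − 0.5100) = 4387 L/s.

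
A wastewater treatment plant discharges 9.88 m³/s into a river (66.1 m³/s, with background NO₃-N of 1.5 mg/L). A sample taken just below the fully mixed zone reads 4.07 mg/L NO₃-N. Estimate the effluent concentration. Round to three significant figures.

Mass balance: 66.10·1.500 + 9.880·Cₑ = 75.98·4.070
→ Cₑ = (75.98·4.070 − 66.10·1.500) / 9.880 = 21.26 mg/L.

21.3 mg/L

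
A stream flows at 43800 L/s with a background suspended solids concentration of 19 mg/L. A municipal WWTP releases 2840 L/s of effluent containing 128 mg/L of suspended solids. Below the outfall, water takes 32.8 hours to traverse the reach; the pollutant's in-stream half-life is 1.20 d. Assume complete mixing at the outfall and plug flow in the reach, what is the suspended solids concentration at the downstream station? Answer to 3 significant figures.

11.6 mg/L

Conservation of mass: C = (43800·19.00 + 2840·128.0) / 46640 = 1196000/46640 = 25.64 mg/L.
Half-life 1.20 d → k = ln 2 / 1.20 = 0.5776 d⁻¹.
After decay, C = 25.64 × e^(−kt) = 25.64 × 0.4541 = 11.64 mg/L.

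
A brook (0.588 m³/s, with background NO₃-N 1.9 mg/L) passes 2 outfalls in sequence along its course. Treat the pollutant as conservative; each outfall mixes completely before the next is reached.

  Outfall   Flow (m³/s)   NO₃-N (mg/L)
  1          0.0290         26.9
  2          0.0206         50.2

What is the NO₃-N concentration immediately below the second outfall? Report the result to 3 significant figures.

4.60 mg/L

Outfall 1: combined Q = 0.6170 m³/s; C = (0.5880·1.900 + 0.02900·26.90)/0.6170 = 3.075 mg/L.
Outfall 2: combined Q = 0.6376 m³/s; C = (0.6170·3.075 + 0.02060·50.20)/0.6376 = 4.598 mg/L.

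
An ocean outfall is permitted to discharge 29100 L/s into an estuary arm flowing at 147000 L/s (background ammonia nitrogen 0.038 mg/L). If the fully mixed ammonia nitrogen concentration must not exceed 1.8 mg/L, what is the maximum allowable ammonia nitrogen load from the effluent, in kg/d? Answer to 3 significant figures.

26900 kg/d

Mass balance at the limit: 147000·0.03800 + 29100·Cₑ = 176100·1.8 → Cₑ = 10.70 mg/L.
29100 L/s = 29.10 m³/s. Load = 29.10 m³/s × 10.70 g/m³ × 86 400 s/d = 26900 kg/d.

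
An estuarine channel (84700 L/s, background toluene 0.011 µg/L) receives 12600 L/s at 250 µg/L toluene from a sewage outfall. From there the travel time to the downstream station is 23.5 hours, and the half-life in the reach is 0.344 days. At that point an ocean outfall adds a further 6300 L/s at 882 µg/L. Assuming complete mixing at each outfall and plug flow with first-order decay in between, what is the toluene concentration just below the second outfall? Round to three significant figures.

Flow-weighted average: C = (84700·0.01100 + 12600·250.0) / 97300 = 3151000/97300 = 32.38 µg/L; combined flow 97300 L/s.
Half-life 0.344 d → k = ln 2 / 0.344 = 2.015 d⁻¹.
First-order decay: C = 32.38·exp(−k·t) = 32.38·0.1390 = 4.503 µg/L.
Second outfall: C = (97300·4.503 + 6300·882.0)/103600 = 57.86 µg/L.

57.9 µg/L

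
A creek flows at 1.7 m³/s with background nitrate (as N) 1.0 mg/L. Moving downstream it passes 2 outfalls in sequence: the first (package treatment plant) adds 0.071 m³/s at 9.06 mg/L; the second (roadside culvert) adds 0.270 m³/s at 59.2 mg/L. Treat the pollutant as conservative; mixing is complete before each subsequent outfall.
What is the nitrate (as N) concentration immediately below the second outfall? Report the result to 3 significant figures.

8.98 mg/L

Below outfall 1: Q → 1.771 m³/s, C = (1.700·1.000 + 0.07100·9.060)/1.771 = 1.323 mg/L.
Below outfall 2: Q → 2.041 m³/s, C = (1.771·1.323 + 0.2700·59.20)/2.041 = 8.980 mg/L.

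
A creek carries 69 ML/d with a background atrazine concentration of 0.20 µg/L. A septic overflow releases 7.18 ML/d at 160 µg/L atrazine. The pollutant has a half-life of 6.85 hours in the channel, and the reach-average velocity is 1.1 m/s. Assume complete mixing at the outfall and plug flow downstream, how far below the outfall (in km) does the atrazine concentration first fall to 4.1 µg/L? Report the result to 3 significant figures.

51.4 km

Mixed concentration C = ΣQC/ΣQ = (69.00·0.2000 + 7.180·160.0) / 76.18 = 1163/76.18 = 15.26 µg/L.
Half-life 6.85 h → k = ln 2 / 6.85 = 0.1012 h⁻¹ = 2.429 d⁻¹.
Set 15.26·exp(−k·t) = 4.1 → t = ln(15.26/4.1)/k = 46760 s = 12.99 h.
Distance = v·t = 1.1·46760 = 51440 m = 51.44 km.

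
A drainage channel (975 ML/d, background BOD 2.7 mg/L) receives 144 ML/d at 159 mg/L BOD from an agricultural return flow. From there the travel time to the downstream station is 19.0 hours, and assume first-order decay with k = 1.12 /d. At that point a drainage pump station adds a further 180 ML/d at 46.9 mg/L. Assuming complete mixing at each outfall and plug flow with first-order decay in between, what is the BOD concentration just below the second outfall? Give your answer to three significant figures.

14.6 mg/L

After mixing, C = (975.0·2.700 + 144.0·159.0) / 1119 = 25530/1119 = 22.81 mg/L; combined flow 1119 ML/d.
Applying C = C₀e^(−kt): 22.81 × 0.4120 = 9.400 mg/L.
At the second outfall, C = (1119·9.400 + 180.0·46.90) / (1119 + 180.0) = 14.60 mg/L.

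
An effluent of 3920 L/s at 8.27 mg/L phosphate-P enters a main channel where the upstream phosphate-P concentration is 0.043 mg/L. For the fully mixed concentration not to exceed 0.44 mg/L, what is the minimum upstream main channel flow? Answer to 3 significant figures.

Set C_mix = 0.44: (Q·0.04300 + 3920·8.270) / (Q + 3920) = 0.44
→ Q = 3920·(8.270 − 0.44)/(0.44 − 0.04300) = 77310 L/s.

77300 L/s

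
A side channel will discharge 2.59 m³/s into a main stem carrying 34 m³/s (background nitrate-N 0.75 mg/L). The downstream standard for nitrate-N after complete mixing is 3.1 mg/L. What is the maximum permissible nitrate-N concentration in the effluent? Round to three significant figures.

33.9 mg/L

At the limit, (Qr·Cr + Qe·Cₑ)/(Qr + Qe) = 3.1:
Cₑ = (36.59·3.1 − 34.00·0.7500) / 2.590 = 33.95 mg/L.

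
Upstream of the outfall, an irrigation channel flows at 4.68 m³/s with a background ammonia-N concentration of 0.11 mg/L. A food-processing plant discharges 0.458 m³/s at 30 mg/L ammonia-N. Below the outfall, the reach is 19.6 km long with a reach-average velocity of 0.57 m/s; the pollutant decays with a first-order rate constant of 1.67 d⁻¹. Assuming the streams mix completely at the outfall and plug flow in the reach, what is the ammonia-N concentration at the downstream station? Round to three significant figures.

Conservation of mass: C = (4.680·0.1100 + 0.4580·30.00) / 5.138 = 14.25/5.138 = 2.774 mg/L.
Travel time t = 19.6·1000 / 0.57 = 34390 s = 9.552 h.
Applying C = C₀e^(−kt): 2.774 × 0.5145 = 1.427 mg/L.

1.43 mg/L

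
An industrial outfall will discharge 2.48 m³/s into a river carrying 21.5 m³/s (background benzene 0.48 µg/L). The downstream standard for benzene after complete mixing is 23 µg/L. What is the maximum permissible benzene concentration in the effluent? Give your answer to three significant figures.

At the limit, (Qr·Cr + Qe·Cₑ)/(Qr + Qe) = 23:
Cₑ = (23.98·23 − 21.50·0.4800) / 2.480 = 218.2 µg/L.

218 µg/L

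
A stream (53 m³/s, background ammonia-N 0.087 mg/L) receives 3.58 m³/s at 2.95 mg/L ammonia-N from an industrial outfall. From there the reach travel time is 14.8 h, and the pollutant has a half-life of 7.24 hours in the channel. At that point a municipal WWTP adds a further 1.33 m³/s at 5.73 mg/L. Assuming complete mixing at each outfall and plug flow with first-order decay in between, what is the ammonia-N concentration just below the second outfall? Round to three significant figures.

Mixed concentration C = ΣQC/ΣQ = (53.00·0.08700 + 3.580·2.950) / 56.58 = 15.17/56.58 = 0.2682 mg/L; combined flow 56.58 m³/s.
Half-life 7.24 h → k = ln 2 / 7.24 = 0.09574 h⁻¹ = 2.298 d⁻¹.
After decay, C = 0.2682 × e^(−kt) = 0.2682 × 0.2425 = 0.06502 mg/L.
Second outfall: C = (56.58·0.06502 + 1.330·5.730)/57.91 = 0.1951 mg/L.

0.195 mg/L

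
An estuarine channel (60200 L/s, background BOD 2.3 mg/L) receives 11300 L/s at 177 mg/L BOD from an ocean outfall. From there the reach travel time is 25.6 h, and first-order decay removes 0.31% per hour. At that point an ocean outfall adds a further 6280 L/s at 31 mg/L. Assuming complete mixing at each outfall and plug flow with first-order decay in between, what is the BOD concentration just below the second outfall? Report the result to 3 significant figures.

27.9 mg/L

Conservation of mass: C = (60200·2.300 + 11300·177.0) / 71500 = 2139000/71500 = 29.91 mg/L; combined flow 71500 L/s.
0.31%/h lost → k = −ln(1 − 0.0031) = 0.003105 h⁻¹.
Applying C = C₀e^(−kt): 29.91 × 0.9236 = 27.62 mg/L.
Second outfall: C = (71500·27.62 + 6280·31.00)/77780 = 27.90 mg/L.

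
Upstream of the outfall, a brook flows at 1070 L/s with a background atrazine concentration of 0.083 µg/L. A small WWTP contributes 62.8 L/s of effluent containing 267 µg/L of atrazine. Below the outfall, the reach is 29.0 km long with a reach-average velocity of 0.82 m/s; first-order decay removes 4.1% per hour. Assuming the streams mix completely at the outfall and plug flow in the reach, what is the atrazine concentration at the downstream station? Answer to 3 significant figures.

9.86 µg/L

Mixed concentration C = ΣQC/ΣQ = (1070·0.08300 + 62.80·267.0) / 1133 = 16860/1133 = 14.88 µg/L.
Travel time t = 29.0·1000 / 0.82 = 35370 s = 9.824 h.
4.1%/h lost → k = −ln(1 − 0.041) = 0.04186 h⁻¹.
First-order decay: C = 14.88·exp(−k·t) = 14.88·0.6628 = 9.863 µg/L.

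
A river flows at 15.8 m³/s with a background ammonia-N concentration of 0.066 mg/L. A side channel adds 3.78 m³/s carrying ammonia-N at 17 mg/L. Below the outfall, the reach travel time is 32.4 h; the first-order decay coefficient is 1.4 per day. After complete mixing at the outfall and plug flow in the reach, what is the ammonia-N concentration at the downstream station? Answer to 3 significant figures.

0.504 mg/L

After mixing, C = (15.80·0.06600 + 3.780·17.00) / 19.58 = 65.30/19.58 = 3.335 mg/L.
First-order decay: C = 3.335·exp(−k·t) = 3.335·0.1511 = 0.5039 mg/L.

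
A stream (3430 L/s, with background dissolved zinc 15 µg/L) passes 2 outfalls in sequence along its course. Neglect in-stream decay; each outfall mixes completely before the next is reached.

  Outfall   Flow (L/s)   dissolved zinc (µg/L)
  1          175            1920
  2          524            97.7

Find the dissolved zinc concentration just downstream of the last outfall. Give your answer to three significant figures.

106 µg/L

Outfall 1: combined Q = 3605 L/s; C = (3430·15.00 + 175.0·1920)/3605 = 107.5 µg/L.
Outfall 2: combined Q = 4129 L/s; C = (3605·107.5 + 524.0·97.70)/4129 = 106.2 µg/L.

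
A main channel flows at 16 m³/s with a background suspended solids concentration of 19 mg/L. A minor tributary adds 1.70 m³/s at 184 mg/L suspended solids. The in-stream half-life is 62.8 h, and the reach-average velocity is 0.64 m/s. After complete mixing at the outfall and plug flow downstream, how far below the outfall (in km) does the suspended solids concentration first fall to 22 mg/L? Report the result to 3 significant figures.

96.0 km

Conservation of mass: C = (16.00·19.00 + 1.700·184.0) / 17.70 = 616.8/17.70 = 34.85 mg/L.
Half-life 62.8 h → k = ln 2 / 62.8 = 0.01104 h⁻¹ = 0.2649 d⁻¹.
Set 34.85·exp(−k·t) = 22 → t = ln(34.85/22)/k = 150000 s = 41.67 h.
Distance = v·t = 0.64·150000 = 96010 m = 96.01 km.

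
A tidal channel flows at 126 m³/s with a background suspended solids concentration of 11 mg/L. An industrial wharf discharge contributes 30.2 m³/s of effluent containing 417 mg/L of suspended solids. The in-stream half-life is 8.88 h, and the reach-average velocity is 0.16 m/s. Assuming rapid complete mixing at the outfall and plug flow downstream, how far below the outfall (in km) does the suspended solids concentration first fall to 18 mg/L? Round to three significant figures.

Mixed concentration C = ΣQC/ΣQ = (126.0·11.00 + 30.20·417.0) / 156.2 = 13980/156.2 = 89.50 mg/L.
Half-life 8.88 h → k = ln 2 / 8.88 = 0.07806 h⁻¹ = 1.873 d⁻¹.
Set 89.50·exp(−k·t) = 18 → t = ln(89.50/18)/k = 73970 s = 20.55 h.
Distance = v·t = 0.16·73970 = 11840 m = 11.84 km.

11.8 km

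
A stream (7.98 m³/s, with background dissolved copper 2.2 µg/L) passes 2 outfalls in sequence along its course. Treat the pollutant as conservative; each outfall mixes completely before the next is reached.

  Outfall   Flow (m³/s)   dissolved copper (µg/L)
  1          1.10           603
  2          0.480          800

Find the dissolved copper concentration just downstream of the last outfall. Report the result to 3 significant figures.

111 µg/L

Below outfall 1: Q → 9.080 m³/s, C = (7.980·2.200 + 1.100·603.0)/9.080 = 74.98 µg/L.
Below outfall 2: Q → 9.560 m³/s, C = (9.080·74.98 + 0.4800·800.0)/9.560 = 111.4 µg/L.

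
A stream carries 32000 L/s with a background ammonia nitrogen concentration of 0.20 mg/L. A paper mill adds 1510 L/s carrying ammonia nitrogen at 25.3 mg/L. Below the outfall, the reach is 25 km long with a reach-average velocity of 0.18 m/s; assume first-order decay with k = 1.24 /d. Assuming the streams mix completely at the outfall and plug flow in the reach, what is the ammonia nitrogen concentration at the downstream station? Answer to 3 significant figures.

Mixed concentration C = ΣQC/ΣQ = (32000·0.2000 + 1510·25.30) / 33510 = 44600/33510 = 1.331 mg/L.
Travel time t = 25·1000 / 0.18 = 138900 s = 38.58 h.
After decay, C = 1.331 × e^(−kt) = 1.331 × 0.1362 = 0.1813 mg/L.

0.181 mg/L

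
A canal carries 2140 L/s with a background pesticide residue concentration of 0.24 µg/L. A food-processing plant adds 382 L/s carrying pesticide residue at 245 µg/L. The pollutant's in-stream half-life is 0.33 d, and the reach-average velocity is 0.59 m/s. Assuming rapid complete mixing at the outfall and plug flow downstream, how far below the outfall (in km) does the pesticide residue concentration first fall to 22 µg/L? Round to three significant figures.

12.8 km

After mixing, C = (2140·0.2400 + 382.0·245.0) / 2522 = 94100/2522 = 37.31 µg/L.
Half-life 0.33 d → k = ln 2 / 0.33 = 2.100 d⁻¹.
Set 37.31·exp(−k·t) = 22 → t = ln(37.31/22)/k = 21730 s = 6.036 h.
Distance = v·t = 0.59·21730 = 12820 m = 12.82 km.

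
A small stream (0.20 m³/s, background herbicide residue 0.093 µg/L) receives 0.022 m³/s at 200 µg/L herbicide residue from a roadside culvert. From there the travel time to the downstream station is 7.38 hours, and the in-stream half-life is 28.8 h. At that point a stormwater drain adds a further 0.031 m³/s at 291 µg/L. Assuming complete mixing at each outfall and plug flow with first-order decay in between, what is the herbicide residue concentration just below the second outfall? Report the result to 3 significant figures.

Conservation of mass: C = (0.2000·0.09300 + 0.02200·200.0) / 0.2220 = 4.419/0.2220 = 19.90 µg/L; combined flow 0.2220 m³/s.
Half-life 28.8 h → k = ln 2 / 28.8 = 0.02407 h⁻¹ = 0.5776 d⁻¹.
Applying C = C₀e^(−kt): 19.90 × 0.8373 = 16.66 µg/L.
At the second outfall, C = (0.2220·16.66 + 0.03100·291.0) / (0.2220 + 0.03100) = 50.28 µg/L.

50.3 µg/L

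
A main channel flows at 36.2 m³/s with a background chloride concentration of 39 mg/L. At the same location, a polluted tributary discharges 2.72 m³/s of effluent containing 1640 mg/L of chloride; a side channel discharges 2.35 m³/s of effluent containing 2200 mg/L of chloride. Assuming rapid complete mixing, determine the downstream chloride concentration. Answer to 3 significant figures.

Conservation of mass: C = (36.20·39.00 + 2.720·1640 + 2.350·2200) / 41.27 = 11040/41.27 = 267.6 mg/L.

268 mg/L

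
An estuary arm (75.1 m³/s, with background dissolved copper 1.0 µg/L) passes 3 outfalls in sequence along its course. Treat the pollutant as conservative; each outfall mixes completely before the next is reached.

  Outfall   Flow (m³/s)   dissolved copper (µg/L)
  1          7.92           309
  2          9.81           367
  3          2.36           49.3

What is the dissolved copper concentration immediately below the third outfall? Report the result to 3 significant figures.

65.5 µg/L

Below outfall 1: Q → 83.02 m³/s, C = (75.10·1.000 + 7.920·309.0)/83.02 = 30.38 µg/L.
Below outfall 2: Q → 92.83 m³/s, C = (83.02·30.38 + 9.810·367.0)/92.83 = 65.96 µg/L.
Below outfall 3: Q → 95.19 m³/s, C = (92.83·65.96 + 2.360·49.30)/95.19 = 65.54 µg/L.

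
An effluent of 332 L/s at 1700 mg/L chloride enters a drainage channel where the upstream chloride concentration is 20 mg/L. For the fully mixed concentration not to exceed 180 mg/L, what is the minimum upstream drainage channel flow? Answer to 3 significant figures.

3150 L/s

Set C_mix = 180: (Q·20.00 + 332.0·1700) / (Q + 332.0) = 180
→ Q = 332.0·(1700 − 180)/(180 − 20.00) = 3154 L/s.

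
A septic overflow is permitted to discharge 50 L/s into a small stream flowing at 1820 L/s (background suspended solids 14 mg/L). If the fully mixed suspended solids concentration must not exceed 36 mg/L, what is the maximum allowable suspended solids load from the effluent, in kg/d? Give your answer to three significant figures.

3610 kg/d

Mass balance at the limit: 1820·14.00 + 50.00·Cₑ = 1870·36 → Cₑ = 836.8 mg/L.
50.00 L/s = 0.05000 m³/s. Load = 0.05000 m³/s × 836.8 g/m³ × 86 400 s/d = 3615 kg/d.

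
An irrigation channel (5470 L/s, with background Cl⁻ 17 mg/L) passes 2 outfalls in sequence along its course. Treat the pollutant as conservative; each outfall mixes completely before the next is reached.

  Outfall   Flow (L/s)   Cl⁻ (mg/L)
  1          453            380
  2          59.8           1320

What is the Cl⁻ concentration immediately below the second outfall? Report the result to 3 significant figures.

Outfall 1: combined Q = 5923 L/s; C = (5470·17.00 + 453.0·380.0)/5923 = 44.76 mg/L.
Outfall 2: combined Q = 5983 L/s; C = (5923·44.76 + 59.80·1320)/5983 = 57.51 mg/L.

57.5 mg/L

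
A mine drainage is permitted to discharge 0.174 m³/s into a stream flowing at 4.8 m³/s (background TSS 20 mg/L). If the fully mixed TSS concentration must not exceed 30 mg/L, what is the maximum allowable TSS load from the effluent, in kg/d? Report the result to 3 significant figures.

Mass balance at the limit: 4.800·20.00 + 0.1740·Cₑ = 4.974·30 → Cₑ = 305.9 mg/L.
Load = 0.1740 m³/s × 305.9 g/m³ × 86 400 s/d = 4598 kg/d.

4600 kg/d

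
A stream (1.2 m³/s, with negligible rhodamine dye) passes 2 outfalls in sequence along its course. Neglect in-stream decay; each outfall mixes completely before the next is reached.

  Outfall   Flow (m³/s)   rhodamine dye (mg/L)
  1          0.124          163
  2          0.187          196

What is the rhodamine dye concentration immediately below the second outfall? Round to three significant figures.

Outfall 1: combined Q = 1.324 m³/s; C = (1.200·0 + 0.1240·163.0)/1.324 = 15.27 mg/L.
Outfall 2: combined Q = 1.511 m³/s; C = (1.324·15.27 + 0.1870·196.0)/1.511 = 37.63 mg/L.

37.6 mg/L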